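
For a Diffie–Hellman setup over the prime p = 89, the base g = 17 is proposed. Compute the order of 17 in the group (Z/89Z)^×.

Since 17 ∈ (Z/89Z)^×, its order divides φ(89) = 89 − 1 = 88 = 2^3 · 11.
Divisors of 88: 1, 2, 4, 8, 11, 22, 44, 88.
Evaluate successive powers at the divisors of 88:
17^1 ≡ 17 (mod 89)
17^2 ≡ 22 (mod 89)
17^4 ≡ 39 (mod 89)
17^8 ≡ 8 (mod 89)
17^11 ≡ 55 (mod 89)
17^22 ≡ 88 (mod 89)
17^44 ≡ 1 (mod 89) ✓
Therefore the multiplicative order of 17 modulo 89 is 44.

44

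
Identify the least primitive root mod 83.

2

φ(83) = 83 − 1 = 82 = 2 · 41.
g is a primitive root iff g^(82/q) ≢ 1 (mod 83) for each prime q ∈ {2, 41}.
g = 2: 2^41 ≡ 82; 2^2 ≡ 4 — none is 1, so 2 is a primitive root.
So 2 is the smallest generator of (Z/83Z)^×.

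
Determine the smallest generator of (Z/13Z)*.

2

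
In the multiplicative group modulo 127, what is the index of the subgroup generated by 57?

1

Since 57 ∈ (Z/127Z)^×, its order divides φ(127) = 127 − 1 = 126 = 2 · 3^2 · 7.
Divisors of 126: 1, 2, 3, 6, 7, 9, 14, 18, 21, 42, 63, 126.
Check 57^d mod 127 for each divisor in increasing order:
57^1 ≡ 57 (mod 127)
57^2 ≡ 74 (mod 127)
57^3 ≡ 27 (mod 127)
57^6 ≡ 94 (mod 127)
57^7 ≡ 24 (mod 127)
57^9 ≡ 125 (mod 127)
57^14 ≡ 68 (mod 127)
57^18 ≡ 4 (mod 127)
57^21 ≡ 108 (mod 127)
57^42 ≡ 107 (mod 127)
57^63 ≡ 126 (mod 127)
57^126 ≡ 1 (mod 127) ✓
The order of 57 is 126, so the subgroup it generates has 126 elements.
Index = |(Z/127Z)^×| / |⟨57⟩| = 126 / 126 = 1.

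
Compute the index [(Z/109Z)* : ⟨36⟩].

2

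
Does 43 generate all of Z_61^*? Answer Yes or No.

Yes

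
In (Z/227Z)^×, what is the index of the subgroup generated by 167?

2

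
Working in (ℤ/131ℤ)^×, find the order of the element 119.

130

Since 119 ∈ (Z/131Z)^×, its order divides φ(131) = 131 − 1 = 130 = 2 · 5 · 13.
Divisors of 130: 1, 2, 5, 10, 13, 26, 65, 130.
Check 119^d mod 131 for each divisor in increasing order:
119^1 ≡ 119 (mod 131)
119^2 ≡ 13 (mod 131)
119^5 ≡ 68 (mod 131)
119^10 ≡ 39 (mod 131)
119^13 ≡ 73 (mod 131)
119^26 ≡ 89 (mod 131)
119^65 ≡ 130 (mod 131)
119^130 ≡ 1 (mod 131) ✓
Therefore the multiplicative order of 119 modulo 131 is 130.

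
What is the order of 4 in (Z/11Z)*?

5

Since 4 ∈ (Z/11Z)^×, its order divides φ(11) = 11 − 1 = 10 = 2 · 5.
Divisors of 10: 1, 2, 5, 10.
Check 4^d mod 11 for each divisor in increasing order:
4^1 ≡ 4 (mod 11)
4^2 ≡ 5 (mod 11)
4^5 ≡ 1 (mod 11) ✓
So ord_11(4) = 5.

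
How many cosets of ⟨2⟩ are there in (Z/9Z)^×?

The order of 2 must divide φ(9) = φ(3^2) = 3·(3−1) = 6 = 2 · 3.
Divisors of 6: 1, 2, 3, 6.
Compute 2^d (mod 9) for the divisors d until we hit 1:
2^1 ≡ 2 (mod 9)
2^2 ≡ 4 (mod 9)
2^3 ≡ 8 (mod 9)
2^6 ≡ 1 (mod 9) ✓
Thus |⟨2⟩| = ord(2) = 6.
Index = |(Z/9Z)^×| / |⟨2⟩| = 6 / 6 = 1.

1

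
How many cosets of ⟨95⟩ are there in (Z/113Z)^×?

ord(95) | φ(113) = 113 − 1 = 112 = 2^4 · 7.
Divisors of 112: 1, 2, 4, 7, 8, 14, 16, 28, 56, 112.
Test each divisor d:
95^1 ≡ 95 (mod 113)
95^2 ≡ 98 (mod 113)
95^4 ≡ 112 (mod 113)
95^7 ≡ 69 (mod 113)
95^8 ≡ 1 (mod 113) ✓
The order of 95 is 8, so the subgroup it generates has 8 elements.
[(Z/113Z)^× : ⟨95⟩] = 112/8 = 14.

14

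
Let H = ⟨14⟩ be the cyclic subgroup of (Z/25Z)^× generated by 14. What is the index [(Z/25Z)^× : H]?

2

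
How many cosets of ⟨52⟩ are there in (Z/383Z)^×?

1

The order of 52 must divide φ(383) = 383 − 1 = 382 = 2 · 191.
Divisors of 382: 1, 2, 191, 382.
Test each divisor d:
52^1 ≡ 52 (mod 383)
52^2 ≡ 23 (mod 383)
52^191 ≡ 382 (mod 383)
52^382 ≡ 1 (mod 383) ✓
Thus |⟨52⟩| = ord(52) = 382.
The index is φ(383) / ord(52) = 382 / 382 = 1.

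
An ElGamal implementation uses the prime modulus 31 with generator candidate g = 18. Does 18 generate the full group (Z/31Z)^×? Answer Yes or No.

φ(31) = 31 − 1 = 30 = 2 · 3 · 5.
It suffices to check that the order of 18 is not a proper divisor of 30: compute 18^(30/q) for q ∈ {2, 3, 5}.
18^15 ≡ 1 (mod 31)  [q = 2: ≡ 1 ✗]
18^10 ≡ 5 (mod 31)  [q = 3: ≢ 1 ✓]
18^6 ≡ 16 (mod 31)  [q = 5: ≢ 1 ✓]
Since 18^15 ≡ 1, the order of 18 divides 15 < 30, so 18 is not a primitive root.

No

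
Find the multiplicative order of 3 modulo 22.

5

The order of 3 must divide φ(22) = φ(2)·φ(11) = 1·10 = 10 = 2 · 5.
Divisors of 10: 1, 2, 5, 10.
Evaluate successive powers at the divisors of 10:
3^1 ≡ 3
3^2 ≡ 9
3^5 ≡ 1
The smallest such exponent is 5, so the order of 3 is 5.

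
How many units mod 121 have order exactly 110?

φ(121) = φ(11^2) = 11·(11−1) = 110 = 2 · 5 · 11.
Since (Z/121Z)^× is cyclic of order 110, the number of elements of order d is φ(d) when d | 110 and 0 otherwise.
110 = 2 · 5 · 11 divides 110, and φ(110) = 40.

40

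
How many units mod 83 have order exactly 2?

φ(83) = 83 − 1 = 82 = 2 · 41.
In a cyclic group of order 82, there are φ(d) elements of order d for each divisor d of 82, and zero for non-divisors.
2 | 82, and φ(2) = 2 − 1 = 1.

1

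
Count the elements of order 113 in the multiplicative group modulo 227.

112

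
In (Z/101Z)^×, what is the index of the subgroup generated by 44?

ord(44) | φ(101) = 101 − 1 = 100 = 2^2 · 5^2.
Divisors of 100: 1, 2, 4, 5, 10, 20, 25, 50, 100.
Test each divisor d:
44^1 ≡ 44 (mod 101)
44^2 ≡ 17 (mod 101)
44^4 ≡ 87 (mod 101)
44^5 ≡ 91 (mod 101)
44^10 ≡ 100 (mod 101)
44^20 ≡ 1 (mod 101) ✓
So ord_101(44) = 20, hence |⟨44⟩| = 20.
Index = |(Z/101Z)^×| / |⟨44⟩| = 100 / 20 = 5.

5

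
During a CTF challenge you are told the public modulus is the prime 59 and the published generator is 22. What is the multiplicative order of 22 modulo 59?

By Lagrange's theorem, ord_59(22) divides φ(59) = 59 − 1 = 58 = 2 · 29.
Divisors of 58: 1, 2, 29, 58.
Evaluate successive powers at the divisors of 58:
22^1 ≡ 22
22^2 ≡ 12
22^29 ≡ 1
So ord_59(22) = 29.

29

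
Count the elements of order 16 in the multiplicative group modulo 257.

φ(257) = 257 − 1 = 256 = 2^8.
(Z/257Z)^× is cyclic (|G| = 256); a cyclic group of order m has exactly φ(d) elements of each order d | m, and none otherwise.
16 = 2^4 divides 256, and φ(16) = 8.

8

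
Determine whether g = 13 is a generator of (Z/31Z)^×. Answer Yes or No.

Yes

φ(31) = 31 − 1 = 30 = 2 · 3 · 5.
Test 13^(30/q) mod 31 for each prime factor q of 30:
13^15 ≡ 30 (mod 31)  [q = 2: ≢ 1 ✓]
13^10 ≡ 5 (mod 31)  [q = 3: ≢ 1 ✓]
13^6 ≡ 16 (mod 31)  [q = 5: ≢ 1 ✓]
None equal 1, so ord_31(13) = 30: 13 is a primitive root.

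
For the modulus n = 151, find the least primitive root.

6

φ(151) = 151 − 1 = 150 = 2 · 3 · 5^2.
Test candidates g = 2, 3, … against the prime factors q ∈ {2, 3, 5} of φ(151): g is a generator iff g^(150/q) ≢ 1 for every such q.
g = 2: 2^75 ≡ 1 — hits 1, so not a primitive root.
g = 3: 3^75 ≡ 150; 3^50 ≡ 1 — hits 1, so not a primitive root.
g = 4: 4^75 ≡ 1 — hits 1, so not a primitive root.
g = 5: 5^75 ≡ 1 — hits 1, so not a primitive root.
g = 6: 6^75 ≡ 150; 6^50 ≡ 32; 6^30 ≡ 59 — none is 1, so 6 is a primitive root.
So 6 is the smallest generator of (Z/151Z)^×.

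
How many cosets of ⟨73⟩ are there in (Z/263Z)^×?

1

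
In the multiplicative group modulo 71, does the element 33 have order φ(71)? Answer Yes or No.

Yes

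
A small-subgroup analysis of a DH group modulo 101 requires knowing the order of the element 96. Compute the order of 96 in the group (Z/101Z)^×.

50

The order of 96 must divide φ(101) = 101 − 1 = 100 = 2^2 · 5^2.
Divisors of 100: 1, 2, 4, 5, 10, 20, 25, 50, 100.
Evaluate successive powers at the divisors of 100:
96^1 ≡ 96
96^2 ≡ 25
96^4 ≡ 19
96^5 ≡ 6
96^10 ≡ 36
96^20 ≡ 84
96^25 ≡ 100
96^50 ≡ 1
The smallest such exponent is 50, so the order of 96 is 50.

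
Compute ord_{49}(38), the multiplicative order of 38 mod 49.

42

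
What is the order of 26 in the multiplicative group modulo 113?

56

By Lagrange's theorem, ord_113(26) divides φ(113) = 113 − 1 = 112 = 2^4 · 7.
Divisors of 112: 1, 2, 4, 7, 8, 14, 16, 28, 56, 112.
Check 26^d mod 113 for each divisor in increasing order:
26^1 ≡ 26
26^2 ≡ 111
26^4 ≡ 4
26^7 ≡ 18
26^8 ≡ 16
26^14 ≡ 98
26^16 ≡ 30
26^28 ≡ 112
26^56 ≡ 1
Therefore the multiplicative order of 26 modulo 113 is 56.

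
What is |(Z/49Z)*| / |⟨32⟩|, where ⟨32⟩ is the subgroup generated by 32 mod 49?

2

ord(32) | φ(49) = φ(7^2) = 7·(7−1) = 42 = 2 · 3 · 7.
Divisors of 42: 1, 2, 3, 6, 7, 14, 21, 42.
Compute 32^d (mod 49) for the divisors d until we hit 1:
32^1 ≡ 32
32^2 ≡ 44
32^3 ≡ 36
32^6 ≡ 22
32^7 ≡ 18
32^14 ≡ 30
32^21 ≡ 1
So ord_49(32) = 21, hence |⟨32⟩| = 21.
[(Z/49Z)^× : ⟨32⟩] = 42/21 = 2.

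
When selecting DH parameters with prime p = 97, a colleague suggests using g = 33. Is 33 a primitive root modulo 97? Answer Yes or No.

φ(97) = 97 − 1 = 96 = 2^5 · 3.
33 is a primitive root mod 97 iff 33^(φ(97)/q) ≢ 1 for every prime q | φ(97), i.e. q ∈ {2, 3}.
33^48 ≡ 1 (mod 97)  [q = 2: ≡ 1 ✗]
33^32 ≡ 1 (mod 97)  [q = 3: ≡ 1 ✗]
Since 33^48 ≡ 1, the order of 33 divides 48 < 96, so 33 is not a primitive root.

No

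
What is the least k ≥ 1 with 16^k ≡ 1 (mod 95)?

9

Since 16 ∈ (Z/95Z)^×, its order divides φ(95) = φ(5·19) = (5−1)·(19−1) = 4·18 = 72 = 2^3 · 3^2.
Divisors of 72: 1, 2, 3, 4, 6, 8, 9, 12, 18, 24, 36, 72.
Compute 16^d (mod 95) for the divisors d until we hit 1:
16^1 ≡ 16 (mod 95)
16^2 ≡ 66 (mod 95)
16^3 ≡ 11 (mod 95)
16^4 ≡ 81 (mod 95)
16^6 ≡ 26 (mod 95)
16^8 ≡ 6 (mod 95)
16^9 ≡ 1 (mod 95) ✓
So ord_95(16) = 9.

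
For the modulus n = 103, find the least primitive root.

5

φ(103) = 103 − 1 = 102 = 2 · 3 · 17.
Test candidates g = 2, 3, … against the prime factors q ∈ {2, 3, 17} of φ(103): g is a generator iff g^(102/q) ≢ 1 for every such q.
g = 2: 2^51 ≡ 1 — hits 1, so not a primitive root.
g = 3: 3^51 ≡ 102; 3^34 ≡ 1 — hits 1, so not a primitive root.
g = 4: 4^51 ≡ 1 — hits 1, so not a primitive root.
g = 5: 5^51 ≡ 102; 5^34 ≡ 56; 5^6 ≡ 72 — none is 1, so 5 is a primitive root.
The smallest primitive root modulo 103 is 5.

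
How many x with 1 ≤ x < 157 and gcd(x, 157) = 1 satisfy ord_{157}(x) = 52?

24

φ(157) = 157 − 1 = 156 = 2^2 · 3 · 13.
In a cyclic group of order 156, there are φ(d) elements of order d for each divisor d of 156, and zero for non-divisors.
52 = 2^2 · 13 divides 156, and φ(52) = 24.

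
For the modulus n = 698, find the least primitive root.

φ(698) = φ(2)·φ(349) = 1·348 = 348 = 2^2 · 3 · 29.
Test candidates g = 2, 3, … against the prime factors q ∈ {2, 3, 29} of φ(698): g is a generator iff g^(348/q) ≢ 1 for every such q.
g = 2: gcd(2, 698) = 2 > 1, not a unit — skip.
g = 3: 3^174 ≡ 1 — hits 1, so not a primitive root.
g = 4: gcd(4, 698) = 2 > 1, not a unit — skip.
g = 5: 5^174 ≡ 1 — hits 1, so not a primitive root.
g = 6: gcd(6, 698) = 2 > 1, not a unit — skip.
g = 7: 7^174 ≡ 697; 7^116 ≡ 575; 7^12 ≡ 249 — none is 1, so 7 is a primitive root.
So 7 is the smallest generator of (Z/698Z)^×.

7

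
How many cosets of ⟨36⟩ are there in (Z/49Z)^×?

6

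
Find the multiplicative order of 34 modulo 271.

45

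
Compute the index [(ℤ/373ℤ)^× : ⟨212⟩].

3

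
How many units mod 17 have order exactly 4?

2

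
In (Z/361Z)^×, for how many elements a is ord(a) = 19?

18

φ(361) = φ(19^2) = 19·(19−1) = 342 = 2 · 3^2 · 19.
(Z/361Z)^× is cyclic (|G| = 342); a cyclic group of order m has exactly φ(d) elements of each order d | m, and none otherwise.
19 | 342, and φ(19) = 19 − 1 = 18.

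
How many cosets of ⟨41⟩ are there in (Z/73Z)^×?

4

By Lagrange's theorem, ord_73(41) divides φ(73) = 73 − 1 = 72 = 2^3 · 3^2.
Divisors of 72: 1, 2, 3, 4, 6, 8, 9, 12, 18, 24, 36, 72.
Compute 41^d (mod 73) for the divisors d until we hit 1:
41^1 ≡ 41 (mod 73)
41^2 ≡ 2 (mod 73)
41^3 ≡ 9 (mod 73)
41^4 ≡ 4 (mod 73)
41^6 ≡ 8 (mod 73)
41^8 ≡ 16 (mod 73)
41^9 ≡ 72 (mod 73)
41^12 ≡ 64 (mod 73)
41^18 ≡ 1 (mod 73) ✓
The order of 41 is 18, so the subgroup it generates has 18 elements.
[(Z/73Z)^× : ⟨41⟩] = 72/18 = 4.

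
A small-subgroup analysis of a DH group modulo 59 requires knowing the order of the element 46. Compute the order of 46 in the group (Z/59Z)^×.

29

By Lagrange's theorem, ord_59(46) divides φ(59) = 59 − 1 = 58 = 2 · 29.
Divisors of 58: 1, 2, 29, 58.
Check 46^d mod 59 for each divisor in increasing order:
46^1 ≡ 46
46^2 ≡ 51
46^29 ≡ 1
Hence ord(46) = 29.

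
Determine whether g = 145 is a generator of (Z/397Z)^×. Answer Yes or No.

φ(397) = 397 − 1 = 396 = 2^2 · 3^2 · 11.
An element g generates (Z/397Z)^× iff g^(396/q) ≢ 1 (mod 397) for each prime q ∈ {2, 3, 11}.
145^198 ≡ 396 (mod 397)  [q = 2: ≢ 1 ✓]
145^132 ≡ 1 (mod 397)  [q = 3: ≡ 1 ✗]
145^36 ≡ 333 (mod 397)  [q = 11: ≢ 1 ✓]
145^132 ≡ 1 shows ord(145) | 132, strictly less than φ(397); not a primitive root.

No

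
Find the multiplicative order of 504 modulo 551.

The order of 504 must divide φ(551) = φ(19·29) = (19−1)·(29−1) = 18·28 = 504 = 2^3 · 3^2 · 7.
Divisors of 504: 1, 2, 3, 4, 6, 7, 8, 9, 12, 14, 18, 21, 24, 28, 36, 42, 56, 63, 72, 84, 126, 168, 252, 504.
Evaluate successive powers at the divisors of 504:
504^1 ≡ 504
504^2 ≡ 5
504^3 ≡ 316
504^4 ≡ 25
504^6 ≡ 125
504^7 ≡ 186
504^8 ≡ 74
504^9 ≡ 379
504^12 ≡ 197
504^14 ≡ 434
504^18 ≡ 381
504^21 ≡ 278
504^24 ≡ 239
504^28 ≡ 465
504^36 ≡ 248
504^42 ≡ 144
504^56 ≡ 233
504^63 ≡ 360
504^72 ≡ 343
504^84 ≡ 349
504^126 ≡ 115
504^168 ≡ 30
504^252 ≡ 1
So ord_551(504) = 252.

252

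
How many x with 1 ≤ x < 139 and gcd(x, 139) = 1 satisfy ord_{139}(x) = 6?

2

φ(139) = 139 − 1 = 138 = 2 · 3 · 23.
(Z/139Z)^× is cyclic (|G| = 138); a cyclic group of order m has exactly φ(d) elements of each order d | m, and none otherwise.
6 = 2 · 3 divides 138, and φ(6) = 2.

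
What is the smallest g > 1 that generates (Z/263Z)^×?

φ(263) = 263 − 1 = 262 = 2 · 131.
Test candidates g = 2, 3, … against the prime factors q ∈ {2, 131} of φ(263): g is a generator iff g^(262/q) ≢ 1 for every such q.
g = 2: 2^131 ≡ 1 — hits 1, so not a primitive root.
g = 3: 3^131 ≡ 1 — hits 1, so not a primitive root.
g = 4: 4^131 ≡ 1 — hits 1, so not a primitive root.
g = 5: 5^131 ≡ 262; 5^2 ≡ 25 — none is 1, so 5 is a primitive root.
The smallest primitive root modulo 263 is 5.

5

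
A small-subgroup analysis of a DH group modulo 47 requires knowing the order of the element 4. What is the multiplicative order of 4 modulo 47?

23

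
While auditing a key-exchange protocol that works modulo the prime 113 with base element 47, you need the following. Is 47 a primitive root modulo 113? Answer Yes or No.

Yes

φ(113) = 113 − 1 = 112 = 2^4 · 7.
Test 47^(112/q) mod 113 for each prime factor q of 112:
47^56 ≡ 112 (mod 113)  [q = 2: ≢ 1 ✓]
47^16 ≡ 16 (mod 113)  [q = 7: ≢ 1 ✓]
All checks pass, so 47 has order 112 and is a primitive root modulo 113.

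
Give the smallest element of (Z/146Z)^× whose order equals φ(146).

φ(146) = φ(2)·φ(73) = 1·72 = 72 = 2^3 · 3^2.
Test candidates g = 2, 3, … against the prime factors q ∈ {2, 3} of φ(146): g is a generator iff g^(72/q) ≢ 1 for every such q.
g = 2: gcd(2, 146) = 2 > 1, not a unit — skip.
g = 3: 3^36 ≡ 1 — hits 1, so not a primitive root.
g = 4: gcd(4, 146) = 2 > 1, not a unit — skip.
g = 5: 5^36 ≡ 145; 5^24 ≡ 81 — none is 1, so 5 is a primitive root.
The smallest primitive root modulo 146 is 5.

5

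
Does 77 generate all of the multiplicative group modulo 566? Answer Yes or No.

No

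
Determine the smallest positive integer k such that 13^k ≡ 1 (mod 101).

Since 13 ∈ (Z/101Z)^×, its order divides φ(101) = 101 − 1 = 100 = 2^2 · 5^2.
Divisors of 100: 1, 2, 4, 5, 10, 20, 25, 50, 100.
Check 13^d mod 101 for each divisor in increasing order:
13^1 ≡ 13
13^2 ≡ 68
13^4 ≡ 79
13^5 ≡ 17
13^10 ≡ 87
13^20 ≡ 95
13^25 ≡ 100
13^50 ≡ 1
Therefore the multiplicative order of 13 modulo 101 is 50.

50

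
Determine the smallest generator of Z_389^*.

φ(389) = 389 − 1 = 388 = 2^2 · 97.
Test candidates g = 2, 3, … against the prime factors q ∈ {2, 97} of φ(389): g is a generator iff g^(388/q) ≢ 1 for every such q.
g = 2: 2^194 ≡ 388; 2^4 ≡ 16 — none is 1, so 2 is a primitive root.
Hence the least primitive root of 389 is 2.

2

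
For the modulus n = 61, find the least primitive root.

2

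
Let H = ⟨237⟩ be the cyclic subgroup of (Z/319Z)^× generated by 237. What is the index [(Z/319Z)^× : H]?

4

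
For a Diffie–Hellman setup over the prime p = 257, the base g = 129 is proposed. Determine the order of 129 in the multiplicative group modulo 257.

ord(129) | φ(257) = 257 − 1 = 256 = 2^8.
Divisors of 256: 1, 2, 4, 8, 16, 32, 64, 128, 256.
Test each divisor d:
129^1 ≡ 129 (mod 257)
129^2 ≡ 193 (mod 257)
129^4 ≡ 241 (mod 257)
129^8 ≡ 256 (mod 257)
129^16 ≡ 1 (mod 257) ✓
Hence ord(129) = 16.

16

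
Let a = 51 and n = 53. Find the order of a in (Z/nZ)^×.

ord(51) | φ(53) = 53 − 1 = 52 = 2^2 · 13.
Divisors of 52: 1, 2, 4, 13, 26, 52.
Check 51^d mod 53 for each divisor in increasing order:
51^1 ≡ 51
51^2 ≡ 4
51^4 ≡ 16
51^13 ≡ 23
51^26 ≡ 52
51^52 ≡ 1
Therefore the multiplicative order of 51 modulo 53 is 52.

52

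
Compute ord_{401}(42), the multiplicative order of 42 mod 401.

400

By Lagrange's theorem, ord_401(42) divides φ(401) = 401 − 1 = 400 = 2^4 · 5^2.
Divisors of 400: 1, 2, 4, 5, 8, 10, 16, 20, 25, 40, 50, 80, 100, 200, 400.
Test each divisor d:
42^1 ≡ 42 (mod 401)
42^2 ≡ 160 (mod 401)
42^4 ≡ 337 (mod 401)
42^5 ≡ 119 (mod 401)
42^8 ≡ 86 (mod 401)
42^10 ≡ 126 (mod 401)
42^16 ≡ 178 (mod 401)
42^20 ≡ 237 (mod 401)
42^25 ≡ 133 (mod 401)
42^40 ≡ 29 (mod 401)
42^50 ≡ 45 (mod 401)
42^80 ≡ 39 (mod 401)
42^100 ≡ 20 (mod 401)
42^200 ≡ 400 (mod 401)
42^400 ≡ 1 (mod 401) ✓
So ord_401(42) = 400.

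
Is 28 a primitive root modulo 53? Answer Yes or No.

No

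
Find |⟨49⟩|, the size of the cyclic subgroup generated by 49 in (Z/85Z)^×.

Since 49 ∈ (Z/85Z)^×, its order divides φ(85) = φ(5·17) = (5−1)·(17−1) = 4·16 = 64 = 2^6.
Divisors of 64: 1, 2, 4, 8, 16, 32, 64.
Compute 49^d (mod 85) for the divisors d until we hit 1:
49^1 ≡ 49 (mod 85)
49^2 ≡ 21 (mod 85)
49^4 ≡ 16 (mod 85)
49^8 ≡ 1 (mod 85) ✓
So ord_85(49) = 8.

8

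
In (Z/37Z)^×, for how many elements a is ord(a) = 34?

φ(37) = 37 − 1 = 36 = 2^2 · 3^2.
In a cyclic group of order 36, there are φ(d) elements of order d for each divisor d of 36, and zero for non-divisors.
Since 34 ∤ 36, the count is 0.

0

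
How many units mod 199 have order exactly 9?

6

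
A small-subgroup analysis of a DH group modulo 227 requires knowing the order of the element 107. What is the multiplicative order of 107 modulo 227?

226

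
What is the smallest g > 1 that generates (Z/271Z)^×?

6

φ(271) = 271 − 1 = 270 = 2 · 3^3 · 5.
g is a primitive root iff g^(270/q) ≢ 1 (mod 271) for each prime q ∈ {2, 3, 5}.
g = 2: 2^135 ≡ 1 — hits 1, so not a primitive root.
g = 3: 3^135 ≡ 270; 3^90 ≡ 1 — hits 1, so not a primitive root.
g = 4: 4^135 ≡ 1 — hits 1, so not a primitive root.
g = 5: 5^135 ≡ 1 — hits 1, so not a primitive root.
g = 6: 6^135 ≡ 270; 6^90 ≡ 242; 6^54 ≡ 10 — none is 1, so 6 is a primitive root.
Hence the least primitive root of 271 is 6.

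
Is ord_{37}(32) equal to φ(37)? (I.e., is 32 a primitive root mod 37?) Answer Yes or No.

φ(37) = 37 − 1 = 36 = 2^2 · 3^2.
It suffices to check that the order of 32 is not a proper divisor of 36: compute 32^(36/q) for q ∈ {2, 3}.
32^18 ≡ 36 (mod 37)  [q = 2: ≢ 1 ✓]
32^12 ≡ 10 (mod 37)  [q = 3: ≢ 1 ✓]
Every test exponent gives a nontrivial residue, hence 32 generates the full group.

Yes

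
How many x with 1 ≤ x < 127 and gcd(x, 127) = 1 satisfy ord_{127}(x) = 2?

1

φ(127) = 127 − 1 = 126 = 2 · 3^2 · 7.
In a cyclic group of order 126, there are φ(d) elements of order d for each divisor d of 126, and zero for non-divisors.
2 | 126, and φ(2) = 2 − 1 = 1.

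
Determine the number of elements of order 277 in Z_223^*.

φ(223) = 223 − 1 = 222 = 2 · 3 · 37.
(Z/223Z)^× is cyclic (|G| = 222); a cyclic group of order m has exactly φ(d) elements of each order d | m, and none otherwise.
Since 277 ∤ 222, the count is 0.

0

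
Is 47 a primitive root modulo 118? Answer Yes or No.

Yes

φ(118) = φ(2)·φ(59) = 1·58 = 58 = 2 · 29.
47 is a primitive root mod 118 iff 47^(φ(118)/q) ≢ 1 for every prime q | φ(118), i.e. q ∈ {2, 29}.
47^29 ≡ 117 (mod 118)  [q = 2: ≢ 1 ✓]
47^2 ≡ 85 (mod 118)  [q = 29: ≢ 1 ✓]
None equal 1, so ord_118(47) = 58: 47 is a primitive root.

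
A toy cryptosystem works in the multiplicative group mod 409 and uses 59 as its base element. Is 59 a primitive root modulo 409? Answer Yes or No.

No

φ(409) = 409 − 1 = 408 = 2^3 · 3 · 17.
Test 59^(408/q) mod 409 for each prime factor q of 408:
59^204 ≡ 408 (mod 409)  [q = 2: ≢ 1 ✓]
59^136 ≡ 1 (mod 409)  [q = 3: ≡ 1 ✗]
59^24 ≡ 69 (mod 409)  [q = 17: ≢ 1 ✓]
59^136 ≡ 1 shows ord(59) | 136, strictly less than φ(409); not a primitive root.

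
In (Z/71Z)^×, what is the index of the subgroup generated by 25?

14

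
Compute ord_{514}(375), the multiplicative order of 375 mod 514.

Since 375 ∈ (Z/514Z)^×, its order divides φ(514) = φ(2)·φ(257) = 1·256 = 256 = 2^8.
Divisors of 256: 1, 2, 4, 8, 16, 32, 64, 128, 256.
Check 375^d mod 514 for each divisor in increasing order:
375^1 ≡ 375
375^2 ≡ 303
375^4 ≡ 317
375^8 ≡ 259
375^16 ≡ 261
375^32 ≡ 273
375^64 ≡ 513
375^128 ≡ 1
Hence ord(375) = 128.

128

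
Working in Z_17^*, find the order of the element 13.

ord(13) | φ(17) = 17 − 1 = 16 = 2^4.
Divisors of 16: 1, 2, 4, 8, 16.
Compute 13^d (mod 17) for the divisors d until we hit 1:
13^1 ≡ 13
13^2 ≡ 16
13^4 ≡ 1
Hence ord(13) = 4.

4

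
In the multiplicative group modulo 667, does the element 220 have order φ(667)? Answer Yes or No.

No

667 = 23 · 29 is a product of two distinct odd primes, so (Z/667Z)^× ≅ (Z/23Z)^× × (Z/29Z)^× is not cyclic.
No primitive root modulo 667 exists; in particular 220 is not one.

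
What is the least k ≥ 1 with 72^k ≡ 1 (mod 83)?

By Lagrange's theorem, ord_83(72) divides φ(83) = 83 − 1 = 82 = 2 · 41.
Divisors of 82: 1, 2, 41, 82.
Compute 72^d (mod 83) for the divisors d until we hit 1:
72^1 ≡ 72 (mod 83)
72^2 ≡ 38 (mod 83)
72^41 ≡ 82 (mod 83)
72^82 ≡ 1 (mod 83) ✓
The smallest such exponent is 82, so the order of 72 is 82.

82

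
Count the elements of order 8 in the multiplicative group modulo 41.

4

φ(41) = 41 − 1 = 40 = 2^3 · 5.
In a cyclic group of order 40, there are φ(d) elements of order d for each divisor d of 40, and zero for non-divisors.
8 = 2^3 divides 40, and φ(8) = 4.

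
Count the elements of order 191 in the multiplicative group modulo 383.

φ(383) = 383 − 1 = 382 = 2 · 191.
(Z/383Z)^× is cyclic (|G| = 382); a cyclic group of order m has exactly φ(d) elements of each order d | m, and none otherwise.
191 | 382, and φ(191) = 191 − 1 = 190.

190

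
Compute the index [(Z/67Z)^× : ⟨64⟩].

6

By Lagrange's theorem, ord_67(64) divides φ(67) = 67 − 1 = 66 = 2 · 3 · 11.
Divisors of 66: 1, 2, 3, 6, 11, 22, 33, 66.
Compute 64^d (mod 67) for the divisors d until we hit 1:
64^1 ≡ 64 (mod 67)
64^2 ≡ 9 (mod 67)
64^3 ≡ 40 (mod 67)
64^6 ≡ 59 (mod 67)
64^11 ≡ 1 (mod 67) ✓
Thus |⟨64⟩| = ord(64) = 11.
Index = |(Z/67Z)^×| / |⟨64⟩| = 66 / 11 = 6.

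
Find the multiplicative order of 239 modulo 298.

148

The order of 239 must divide φ(298) = φ(2)·φ(149) = 1·148 = 148 = 2^2 · 37.
Divisors of 148: 1, 2, 4, 37, 74, 148.
Test each divisor d:
239^1 ≡ 239 (mod 298)
239^2 ≡ 203 (mod 298)
239^4 ≡ 85 (mod 298)
239^37 ≡ 193 (mod 298)
239^74 ≡ 297 (mod 298)
239^148 ≡ 1 (mod 298) ✓
Therefore the multiplicative order of 239 modulo 298 is 148.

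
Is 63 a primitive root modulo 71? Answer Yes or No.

φ(71) = 71 − 1 = 70 = 2 · 5 · 7.
An element g generates (Z/71Z)^× iff g^(70/q) ≢ 1 (mod 71) for each prime q ∈ {2, 5, 7}.
63^35 ≡ 70 (mod 71)  [q = 2: ≢ 1 ✓]
63^14 ≡ 57 (mod 71)  [q = 5: ≢ 1 ✓]
63^10 ≡ 20 (mod 71)  [q = 7: ≢ 1 ✓]
None equal 1, so ord_71(63) = 70: 63 is a primitive root.

Yes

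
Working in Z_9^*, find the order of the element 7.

Since 7 ∈ (Z/9Z)^×, its order divides φ(9) = φ(3^2) = 3·(3−1) = 6 = 2 · 3.
Divisors of 6: 1, 2, 3, 6.
Evaluate successive powers at the divisors of 6:
7^1 ≡ 7 (mod 9)
7^2 ≡ 4 (mod 9)
7^3 ≡ 1 (mod 9) ✓
Hence ord(7) = 3.

3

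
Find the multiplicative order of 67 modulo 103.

102

ord(67) | φ(103) = 103 − 1 = 102 = 2 · 3 · 17.
Divisors of 102: 1, 2, 3, 6, 17, 34, 51, 102.
Check 67^d mod 103 for each divisor in increasing order:
67^1 ≡ 67
67^2 ≡ 60
67^3 ≡ 3
67^6 ≡ 9
67^17 ≡ 57
67^34 ≡ 56
67^51 ≡ 102
67^102 ≡ 1
Therefore the multiplicative order of 67 modulo 103 is 102.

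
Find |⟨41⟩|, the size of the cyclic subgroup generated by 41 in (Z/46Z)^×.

By Lagrange's theorem, ord_46(41) divides φ(46) = φ(2)·φ(23) = 1·22 = 22 = 2 · 11.
Divisors of 22: 1, 2, 11, 22.
Test each divisor d:
41^1 ≡ 41 (mod 46)
41^2 ≡ 25 (mod 46)
41^11 ≡ 1 (mod 46) ✓
Hence ord(41) = 11.

11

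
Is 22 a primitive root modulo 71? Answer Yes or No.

φ(71) = 71 − 1 = 70 = 2 · 5 · 7.
An element g generates (Z/71Z)^× iff g^(70/q) ≢ 1 (mod 71) for each prime q ∈ {2, 5, 7}.
22^35 ≡ 70 (mod 71)  [q = 2: ≢ 1 ✓]
22^14 ≡ 5 (mod 71)  [q = 5: ≢ 1 ✓]
22^10 ≡ 37 (mod 71)  [q = 7: ≢ 1 ✓]
None equal 1, so ord_71(22) = 70: 22 is a primitive root.

Yes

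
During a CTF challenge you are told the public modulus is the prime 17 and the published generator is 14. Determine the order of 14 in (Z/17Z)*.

16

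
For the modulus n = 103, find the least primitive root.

5

φ(103) = 103 − 1 = 102 = 2 · 3 · 17.
Test candidates g = 2, 3, … against the prime factors q ∈ {2, 3, 17} of φ(103): g is a generator iff g^(102/q) ≢ 1 for every such q.
g = 2: 2^51 ≡ 1 — hits 1, so not a primitive root.
g = 3: 3^51 ≡ 102; 3^34 ≡ 1 — hits 1, so not a primitive root.
g = 4: 4^51 ≡ 1 — hits 1, so not a primitive root.
g = 5: 5^51 ≡ 102; 5^34 ≡ 56; 5^6 ≡ 72 — none is 1, so 5 is a primitive root.
The smallest primitive root modulo 103 is 5.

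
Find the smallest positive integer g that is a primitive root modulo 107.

φ(107) = 107 − 1 = 106 = 2 · 53.
Test candidates g = 2, 3, … against the prime factors q ∈ {2, 53} of φ(107): g is a generator iff g^(106/q) ≢ 1 for every such q.
g = 2: 2^53 ≡ 106; 2^2 ≡ 4 — none is 1, so 2 is a primitive root.
So 2 is the smallest generator of (Z/107Z)^×.

2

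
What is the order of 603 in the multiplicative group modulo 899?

105

By Lagrange's theorem, ord_899(603) divides φ(899) = φ(29·31) = (29−1)·(31−1) = 28·30 = 840 = 2^3 · 3 · 5 · 7.
Divisors of 840: 1, 2, 3, 4, 5, 6, 7, 8, 10, 12, 14, 15, 20, 21, 24, 28, 30, 35, 40, 42, 56, 60, 70, 84, 105, 120, 140, 168, 210, 280, 420, 840.
Evaluate successive powers at the divisors of 840:
603^1 ≡ 603 (mod 899)
603^2 ≡ 413 (mod 899)
603^3 ≡ 16 (mod 899)
603^4 ≡ 658 (mod 899)
603^5 ≡ 315 (mod 899)
603^6 ≡ 256 (mod 899)
603^7 ≡ 639 (mod 899)
603^8 ≡ 545 (mod 899)
603^10 ≡ 335 (mod 899)
603^12 ≡ 808 (mod 899)
603^14 ≡ 175 (mod 899)
603^15 ≡ 342 (mod 899)
603^20 ≡ 749 (mod 899)
603^21 ≡ 349 (mod 899)
603^24 ≡ 190 (mod 899)
603^28 ≡ 59 (mod 899)
603^30 ≡ 94 (mod 899)
603^35 ≡ 842 (mod 899)
603^40 ≡ 25 (mod 899)
603^42 ≡ 436 (mod 899)
603^56 ≡ 784 (mod 899)
603^60 ≡ 745 (mod 899)
603^70 ≡ 552 (mod 899)
603^84 ≡ 407 (mod 899)
603^105 ≡ 1 (mod 899) ✓
Hence ord(603) = 105.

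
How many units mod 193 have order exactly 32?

16

φ(193) = 193 − 1 = 192 = 2^6 · 3.
In a cyclic group of order 192, there are φ(d) elements of order d for each divisor d of 192, and zero for non-divisors.
32 = 2^5 divides 192, and φ(32) = 16.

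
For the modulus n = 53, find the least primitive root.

φ(53) = 53 − 1 = 52 = 2^2 · 13.
Test candidates g = 2, 3, … against the prime factors q ∈ {2, 13} of φ(53): g is a generator iff g^(52/q) ≢ 1 for every such q.
g = 2: 2^26 ≡ 52; 2^4 ≡ 16 — none is 1, so 2 is a primitive root.
The smallest primitive root modulo 53 is 2.

2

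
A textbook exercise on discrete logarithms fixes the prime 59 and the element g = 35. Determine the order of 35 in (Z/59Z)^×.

29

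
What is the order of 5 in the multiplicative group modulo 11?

5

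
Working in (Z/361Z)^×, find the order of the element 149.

171

ord(149) | φ(361) = φ(19^2) = 19·(19−1) = 342 = 2 · 3^2 · 19.
Divisors of 342: 1, 2, 3, 6, 9, 18, 19, 38, 57, 114, 171, 342.
Test each divisor d:
149^1 ≡ 149
149^2 ≡ 180
149^3 ≡ 106
149^6 ≡ 45
149^9 ≡ 77
149^18 ≡ 153
149^19 ≡ 54
149^38 ≡ 28
149^57 ≡ 68
149^114 ≡ 292
149^171 ≡ 1
So ord_361(149) = 171.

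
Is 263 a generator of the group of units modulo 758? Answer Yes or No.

No

φ(758) = φ(2)·φ(379) = 1·378 = 378 = 2 · 3^3 · 7.
An element g generates (Z/758Z)^× iff g^(378/q) ≢ 1 (mod 758) for each prime q ∈ {2, 3, 7}.
263^189 ≡ 1 (mod 758)  [q = 2: ≡ 1 ✗]
263^126 ≡ 51 (mod 758)  [q = 3: ≢ 1 ✓]
263^54 ≡ 119 (mod 758)  [q = 7: ≢ 1 ✓]
263^189 ≡ 1 shows ord(263) | 189, strictly less than φ(758); not a primitive root.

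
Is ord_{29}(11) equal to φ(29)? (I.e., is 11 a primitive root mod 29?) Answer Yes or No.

Yes

φ(29) = 29 − 1 = 28 = 2^2 · 7.
11 is a primitive root mod 29 iff 11^(φ(29)/q) ≢ 1 for every prime q | φ(29), i.e. q ∈ {2, 7}.
11^14 ≡ 28 (mod 29)  [q = 2: ≢ 1 ✓]
11^4 ≡ 25 (mod 29)  [q = 7: ≢ 1 ✓]
Every test exponent gives a nontrivial residue, hence 11 generates the full group.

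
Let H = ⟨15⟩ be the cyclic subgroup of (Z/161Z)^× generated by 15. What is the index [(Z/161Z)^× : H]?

6

Since 15 ∈ (Z/161Z)^×, its order divides φ(161) = φ(7·23) = (7−1)·(23−1) = 6·22 = 132 = 2^2 · 3 · 11.
Divisors of 132: 1, 2, 3, 4, 6, 11, 12, 22, 33, 44, 66, 132.
Check 15^d mod 161 for each divisor in increasing order:
15^1 ≡ 15 (mod 161)
15^2 ≡ 64 (mod 161)
15^3 ≡ 155 (mod 161)
15^4 ≡ 71 (mod 161)
15^6 ≡ 36 (mod 161)
15^11 ≡ 22 (mod 161)
15^12 ≡ 8 (mod 161)
15^22 ≡ 1 (mod 161) ✓
Thus |⟨15⟩| = ord(15) = 22.
The index is φ(161) / ord(15) = 132 / 22 = 6.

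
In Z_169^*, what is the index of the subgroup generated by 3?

By Lagrange's theorem, ord_169(3) divides φ(169) = φ(13^2) = 13·(13−1) = 156 = 2^2 · 3 · 13.
Divisors of 156: 1, 2, 3, 4, 6, 12, 13, 26, 39, 52, 78, 156.
Test each divisor d:
3^1 ≡ 3 (mod 169)
3^2 ≡ 9 (mod 169)
3^3 ≡ 27 (mod 169)
3^4 ≡ 81 (mod 169)
3^6 ≡ 53 (mod 169)
3^12 ≡ 105 (mod 169)
3^13 ≡ 146 (mod 169)
3^26 ≡ 22 (mod 169)
3^39 ≡ 1 (mod 169) ✓
So ord_169(3) = 39, hence |⟨3⟩| = 39.
[(Z/169Z)^× : ⟨3⟩] = 156/39 = 4.

4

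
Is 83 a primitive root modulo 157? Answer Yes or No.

Yes

φ(157) = 157 − 1 = 156 = 2^2 · 3 · 13.
An element g generates (Z/157Z)^× iff g^(156/q) ≢ 1 (mod 157) for each prime q ∈ {2, 3, 13}.
83^78 ≡ 156 (mod 157)  [q = 2: ≢ 1 ✓]
83^52 ≡ 144 (mod 157)  [q = 3: ≢ 1 ✓]
83^12 ≡ 46 (mod 157)  [q = 13: ≢ 1 ✓]
None equal 1, so ord_157(83) = 156: 83 is a primitive root.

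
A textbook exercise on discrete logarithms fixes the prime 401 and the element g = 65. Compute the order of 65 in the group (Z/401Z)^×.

Since 65 ∈ (Z/401Z)^×, its order divides φ(401) = 401 − 1 = 400 = 2^4 · 5^2.
Divisors of 400: 1, 2, 4, 5, 8, 10, 16, 20, 25, 40, 50, 80, 100, 200, 400.
Compute 65^d (mod 401) for the divisors d until we hit 1:
65^1 ≡ 65
65^2 ≡ 215
65^4 ≡ 110
65^5 ≡ 333
65^8 ≡ 70
65^10 ≡ 213
65^16 ≡ 88
65^20 ≡ 56
65^25 ≡ 202
65^40 ≡ 329
65^50 ≡ 303
65^80 ≡ 372
65^100 ≡ 381
65^200 ≡ 400
65^400 ≡ 1
Hence ord(65) = 400.

400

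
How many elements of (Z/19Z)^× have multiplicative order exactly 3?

φ(19) = 19 − 1 = 18 = 2 · 3^2.
Since (Z/19Z)^× is cyclic of order 18, the number of elements of order d is φ(d) when d | 18 and 0 otherwise.
3 | 18, and φ(3) = 3 − 1 = 2.

2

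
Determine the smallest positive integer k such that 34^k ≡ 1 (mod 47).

The order of 34 must divide φ(47) = 47 − 1 = 46 = 2 · 23.
Divisors of 46: 1, 2, 23, 46.
Evaluate successive powers at the divisors of 46:
34^1 ≡ 34 (mod 47)
34^2 ≡ 28 (mod 47)
34^23 ≡ 1 (mod 47) ✓
Therefore the multiplicative order of 34 modulo 47 is 23.

23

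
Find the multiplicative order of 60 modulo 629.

By Lagrange's theorem, ord_629(60) divides φ(629) = φ(17·37) = (17−1)·(37−1) = 16·36 = 576 = 2^6 · 3^2.
Divisors of 576: 1, 2, 3, 4, 6, 8, 9, 12, 16, 18, 24, 32, 36, 48, 64, 72, 96, 144, 192, 288, 576.
Evaluate successive powers at the divisors of 576:
60^1 ≡ 60 (mod 629)
60^2 ≡ 455 (mod 629)
60^3 ≡ 253 (mod 629)
60^4 ≡ 84 (mod 629)
60^6 ≡ 480 (mod 629)
60^8 ≡ 137 (mod 629)
60^9 ≡ 43 (mod 629)
60^12 ≡ 186 (mod 629)
60^16 ≡ 528 (mod 629)
60^18 ≡ 591 (mod 629)
60^24 ≡ 1 (mod 629) ✓
So ord_629(60) = 24.

24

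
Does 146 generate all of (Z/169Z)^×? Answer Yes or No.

φ(169) = φ(13^2) = 13·(13−1) = 156 = 2^2 · 3 · 13.
An element g generates (Z/169Z)^× iff g^(156/q) ≢ 1 (mod 169) for each prime q ∈ {2, 3, 13}.
146^78 ≡ 1 (mod 169)  [q = 2: ≡ 1 ✗]
146^52 ≡ 146 (mod 169)  [q = 3: ≢ 1 ✓]
146^12 ≡ 1 (mod 169)  [q = 13: ≡ 1 ✗]
The check at q = 2 fails, so 146 generates a proper subgroup.

No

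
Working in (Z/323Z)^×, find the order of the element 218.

Since 218 ∈ (Z/323Z)^×, its order divides φ(323) = φ(17·19) = (17−1)·(19−1) = 16·18 = 288 = 2^5 · 3^2.
Divisors of 288: 1, 2, 3, 4, 6, 8, 9, 12, 16, 18, 24, 32, 36, 48, 72, 96, 144, 288.
Evaluate successive powers at the divisors of 288:
218^1 ≡ 218
218^2 ≡ 43
218^3 ≡ 7
218^4 ≡ 234
218^6 ≡ 49
218^8 ≡ 169
218^9 ≡ 20
218^12 ≡ 140
218^16 ≡ 137
218^18 ≡ 77
218^24 ≡ 220
218^32 ≡ 35
218^36 ≡ 115
218^48 ≡ 273
218^72 ≡ 305
218^96 ≡ 239
218^144 ≡ 1
The smallest such exponent is 144, so the order of 218 is 144.

144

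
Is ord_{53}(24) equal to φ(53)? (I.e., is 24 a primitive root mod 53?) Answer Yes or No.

No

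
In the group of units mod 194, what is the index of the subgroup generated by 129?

2

By Lagrange's theorem, ord_194(129) divides φ(194) = φ(2)·φ(97) = 1·96 = 96 = 2^5 · 3.
Divisors of 96: 1, 2, 3, 4, 6, 8, 12, 16, 24, 32, 48, 96.
Evaluate successive powers at the divisors of 96:
129^1 ≡ 129 (mod 194)
129^2 ≡ 151 (mod 194)
129^3 ≡ 79 (mod 194)
129^4 ≡ 103 (mod 194)
129^6 ≡ 33 (mod 194)
129^8 ≡ 133 (mod 194)
129^12 ≡ 119 (mod 194)
129^16 ≡ 35 (mod 194)
129^24 ≡ 193 (mod 194)
129^32 ≡ 61 (mod 194)
129^48 ≡ 1 (mod 194) ✓
The order of 129 is 48, so the subgroup it generates has 48 elements.
The index is φ(194) / ord(129) = 96 / 48 = 2.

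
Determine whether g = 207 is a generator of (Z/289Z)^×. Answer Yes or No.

Yes

φ(289) = φ(17^2) = 17·(17−1) = 272 = 2^4 · 17.
It suffices to check that the order of 207 is not a proper divisor of 272: compute 207^(272/q) for q ∈ {2, 17}.
207^136 ≡ 288 (mod 289)  [q = 2: ≢ 1 ✓]
207^16 ≡ 103 (mod 289)  [q = 17: ≢ 1 ✓]
None equal 1, so ord_289(207) = 272: 207 is a primitive root.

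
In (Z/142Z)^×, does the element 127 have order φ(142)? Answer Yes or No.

φ(142) = φ(2)·φ(71) = 1·70 = 70 = 2 · 5 · 7.
Test 127^(70/q) mod 142 for each prime factor q of 70:
127^35 ≡ 141 (mod 142)  [q = 2: ≢ 1 ✓]
127^14 ≡ 25 (mod 142)  [q = 5: ≢ 1 ✓]
127^10 ≡ 119 (mod 142)  [q = 7: ≢ 1 ✓]
All checks pass, so 127 has order 70 and is a primitive root modulo 142.

Yes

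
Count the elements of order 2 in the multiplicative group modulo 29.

1

φ(29) = 29 − 1 = 28 = 2^2 · 7.
In a cyclic group of order 28, there are φ(d) elements of order d for each divisor d of 28, and zero for non-divisors.
2 | 28, and φ(2) = 2 − 1 = 1.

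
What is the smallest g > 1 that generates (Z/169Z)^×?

φ(169) = φ(13^2) = 13·(13−1) = 156 = 2^2 · 3 · 13.
g is a primitive root iff g^(156/q) ≢ 1 (mod 169) for each prime q ∈ {2, 3, 13}.
g = 2: 2^78 ≡ 168; 2^52 ≡ 146; 2^12 ≡ 40 — none is 1, so 2 is a primitive root.
The smallest primitive root modulo 169 is 2.

2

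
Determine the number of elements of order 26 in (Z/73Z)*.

0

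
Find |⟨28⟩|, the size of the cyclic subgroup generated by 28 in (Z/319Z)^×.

The order of 28 must divide φ(319) = φ(11·29) = (11−1)·(29−1) = 10·28 = 280 = 2^3 · 5 · 7.
Divisors of 280: 1, 2, 4, 5, 7, 8, 10, 14, 20, 28, 35, 40, 56, 70, 140, 280.
Check 28^d mod 319 for each divisor in increasing order:
28^1 ≡ 28 (mod 319)
28^2 ≡ 146 (mod 319)
28^4 ≡ 262 (mod 319)
28^5 ≡ 318 (mod 319)
28^7 ≡ 173 (mod 319)
28^8 ≡ 59 (mod 319)
28^10 ≡ 1 (mod 319) ✓
Hence ord(28) = 10.

10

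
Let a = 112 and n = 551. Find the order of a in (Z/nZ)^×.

Since 112 ∈ (Z/551Z)^×, its order divides φ(551) = φ(19·29) = (19−1)·(29−1) = 18·28 = 504 = 2^3 · 3^2 · 7.
Divisors of 504: 1, 2, 3, 4, 6, 7, 8, 9, 12, 14, 18, 21, 24, 28, 36, 42, 56, 63, 72, 84, 126, 168, 252, 504.
Compute 112^d (mod 551) for the divisors d until we hit 1:
112^1 ≡ 112
112^2 ≡ 422
112^3 ≡ 429
112^4 ≡ 111
112^6 ≡ 7
112^7 ≡ 233
112^8 ≡ 199
112^9 ≡ 248
112^12 ≡ 49
112^14 ≡ 291
112^18 ≡ 343
112^21 ≡ 30
112^24 ≡ 197
112^28 ≡ 378
112^36 ≡ 286
112^42 ≡ 349
112^56 ≡ 175
112^63 ≡ 1
So ord_551(112) = 63.

63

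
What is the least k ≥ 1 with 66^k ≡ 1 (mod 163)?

162

ord(66) | φ(163) = 163 − 1 = 162 = 2 · 3^4.
Divisors of 162: 1, 2, 3, 6, 9, 18, 27, 54, 81, 162.
Evaluate successive powers at the divisors of 162:
66^1 ≡ 66
66^2 ≡ 118
66^3 ≡ 127
66^6 ≡ 155
66^9 ≡ 125
66^18 ≡ 140
66^27 ≡ 59
66^54 ≡ 58
66^81 ≡ 162
66^162 ≡ 1
Hence ord(66) = 162.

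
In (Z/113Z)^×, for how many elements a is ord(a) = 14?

6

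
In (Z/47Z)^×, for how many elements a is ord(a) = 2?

φ(47) = 47 − 1 = 46 = 2 · 23.
In a cyclic group of order 46, there are φ(d) elements of order d for each divisor d of 46, and zero for non-divisors.
2 | 46, and φ(2) = 2 − 1 = 1.

1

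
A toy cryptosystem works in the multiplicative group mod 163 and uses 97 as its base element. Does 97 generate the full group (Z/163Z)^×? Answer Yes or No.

φ(163) = 163 − 1 = 162 = 2 · 3^4.
Test 97^(162/q) mod 163 for each prime factor q of 162:
97^81 ≡ 1 (mod 163)  [q = 2: ≡ 1 ✗]
97^54 ≡ 58 (mod 163)  [q = 3: ≢ 1 ✓]
The check at q = 2 fails, so 97 generates a proper subgroup.

No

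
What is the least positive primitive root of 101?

φ(101) = 101 − 1 = 100 = 2^2 · 5^2.
g is a primitive root iff g^(100/q) ≢ 1 (mod 101) for each prime q ∈ {2, 5}.
g = 2: 2^50 ≡ 100; 2^20 ≡ 95 — none is 1, so 2 is a primitive root.
The smallest primitive root modulo 101 is 2.

2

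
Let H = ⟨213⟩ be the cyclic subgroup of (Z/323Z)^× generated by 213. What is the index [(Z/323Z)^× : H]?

Since 213 ∈ (Z/323Z)^×, its order divides φ(323) = φ(17·19) = (17−1)·(19−1) = 16·18 = 288 = 2^5 · 3^2.
Divisors of 288: 1, 2, 3, 4, 6, 8, 9, 12, 16, 18, 24, 32, 36, 48, 72, 96, 144, 288.
Test each divisor d:
213^1 ≡ 213 (mod 323)
213^2 ≡ 149 (mod 323)
213^3 ≡ 83 (mod 323)
213^4 ≡ 237 (mod 323)
213^6 ≡ 106 (mod 323)
213^8 ≡ 290 (mod 323)
213^9 ≡ 77 (mod 323)
213^12 ≡ 254 (mod 323)
213^16 ≡ 120 (mod 323)
213^18 ≡ 115 (mod 323)
213^24 ≡ 239 (mod 323)
213^32 ≡ 188 (mod 323)
213^36 ≡ 305 (mod 323)
213^48 ≡ 273 (mod 323)
213^72 ≡ 1 (mod 323) ✓
So ord_323(213) = 72, hence |⟨213⟩| = 72.
The index is φ(323) / ord(213) = 288 / 72 = 4.

4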